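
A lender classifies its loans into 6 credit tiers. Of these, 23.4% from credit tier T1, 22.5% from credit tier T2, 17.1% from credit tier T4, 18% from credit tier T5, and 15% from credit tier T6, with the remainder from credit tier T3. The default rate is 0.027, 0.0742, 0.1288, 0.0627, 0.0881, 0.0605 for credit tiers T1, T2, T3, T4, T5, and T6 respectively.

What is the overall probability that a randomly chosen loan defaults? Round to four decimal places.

P(T3) = 1 − (0.234 + 0.225 + 0.171 + 0.18 + 0.15) = 0.04.
Using total probability over the partition,
P(D) = P(D|T1)·P(T1) + P(D|T2)·P(T2) + P(D|T3)·P(T3) + P(D|T4)·P(T4) + P(D|T5)·P(T5) + P(D|T6)·P(T6)
      = 0.027·0.234 + 0.0742·0.225 + 0.1288·0.04 + 0.0627·0.171 + 0.0881·0.18 + 0.0605·0.15
      = 0.006318 + 0.016695 + 0.005152 + 0.0107217 + 0.015858 + 0.009075 = 0.0638197

0.0638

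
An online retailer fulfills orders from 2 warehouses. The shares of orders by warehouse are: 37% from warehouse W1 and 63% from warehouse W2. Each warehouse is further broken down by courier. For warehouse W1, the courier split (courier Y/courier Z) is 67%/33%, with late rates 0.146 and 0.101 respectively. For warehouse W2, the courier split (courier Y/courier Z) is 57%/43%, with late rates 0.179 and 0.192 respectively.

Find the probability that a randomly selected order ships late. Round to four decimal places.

P(L|W1) = 0.67·0.146 + 0.33·0.101 = 0.09782 + 0.03333 = 0.13115
P(L|W2) = 0.57·0.179 + 0.43·0.192 = 0.10203 + 0.08256 = 0.18459
Then overall,
P(L) = 0.37·0.13115 + 0.63·0.18459
      = 0.0485255 + 0.1162917 = 0.1648172

0.1648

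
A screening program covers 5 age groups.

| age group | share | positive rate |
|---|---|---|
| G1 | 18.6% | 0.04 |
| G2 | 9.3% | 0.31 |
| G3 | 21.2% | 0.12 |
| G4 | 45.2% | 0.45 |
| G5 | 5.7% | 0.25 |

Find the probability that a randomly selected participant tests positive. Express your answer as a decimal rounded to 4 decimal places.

0.2794

P(T) = P(T|G1)·P(G1) + P(T|G2)·P(G2) + P(T|G3)·P(G3) + P(T|G4)·P(G4) + P(T|G5)·P(G5)
      = 0.04·0.186 + 0.31·0.093 + 0.12·0.212 + 0.45·0.452 + 0.25·0.057
      = 0.00744 + 0.02883 + 0.02544 + 0.2034 + 0.01425 = 0.27936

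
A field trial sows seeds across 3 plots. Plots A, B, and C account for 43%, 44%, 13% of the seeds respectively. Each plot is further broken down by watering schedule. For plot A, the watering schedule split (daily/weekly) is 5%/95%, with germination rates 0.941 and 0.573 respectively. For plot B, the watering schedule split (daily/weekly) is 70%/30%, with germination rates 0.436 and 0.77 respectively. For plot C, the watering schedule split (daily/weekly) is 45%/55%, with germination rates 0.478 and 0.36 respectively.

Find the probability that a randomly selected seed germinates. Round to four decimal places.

P(G) ≈ 0.5439

P(G|A) = 0.05·0.941 + 0.95·0.573 = 0.04705 + 0.54435 = 0.5914
P(G|B) = 0.7·0.436 + 0.3·0.77 = 0.3052 + 0.231 = 0.5362
P(G|C) = 0.45·0.478 + 0.55·0.36 = 0.2151 + 0.198 = 0.4131
By total probability over the outer partition,
P(G) = 0.43·0.5914 + 0.44·0.5362 + 0.13·0.4131
      = 0.254302 + 0.235928 + 0.053703 = 0.543933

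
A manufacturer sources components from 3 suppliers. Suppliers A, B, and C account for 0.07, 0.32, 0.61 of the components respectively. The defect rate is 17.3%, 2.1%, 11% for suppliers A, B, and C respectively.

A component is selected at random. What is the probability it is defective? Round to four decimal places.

P(D) ≈ 0.0859

By the law of total probability,
P(D) = P(D|A)·P(A) + P(D|B)·P(B) + P(D|C)·P(C)
      = 0.173·0.07 + 0.021·0.32 + 0.11·0.61
      = 0.01211 + 0.00672 + 0.0671 = 0.08593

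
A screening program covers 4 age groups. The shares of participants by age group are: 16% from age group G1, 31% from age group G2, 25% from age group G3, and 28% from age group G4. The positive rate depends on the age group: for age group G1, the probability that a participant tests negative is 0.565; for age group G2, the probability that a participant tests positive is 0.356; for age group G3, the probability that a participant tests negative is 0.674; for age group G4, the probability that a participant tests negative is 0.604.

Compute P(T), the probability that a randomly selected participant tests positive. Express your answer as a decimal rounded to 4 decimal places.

0.3723

P(T|G1) = 1 − 0.565 = 0.435.
P(T|G3) = 1 − 0.674 = 0.326.
P(T|G4) = 1 − 0.604 = 0.396.
P(T) = P(T|G1)·P(G1) + P(T|G2)·P(G2) + P(T|G3)·P(G3) + P(T|G4)·P(G4)
      = 0.435·0.16 + 0.356·0.31 + 0.326·0.25 + 0.396·0.28
      = 0.0696 + 0.11036 + 0.0815 + 0.11088 = 0.37234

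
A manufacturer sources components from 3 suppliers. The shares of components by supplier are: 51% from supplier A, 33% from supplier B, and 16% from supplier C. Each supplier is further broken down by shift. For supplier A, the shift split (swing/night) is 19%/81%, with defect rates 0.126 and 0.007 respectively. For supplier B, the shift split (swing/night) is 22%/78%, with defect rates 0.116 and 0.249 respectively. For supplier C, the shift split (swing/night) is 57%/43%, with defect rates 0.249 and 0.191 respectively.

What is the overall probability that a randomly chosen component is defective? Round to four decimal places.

P(D) ≈ 0.1235

P(D|A) = 0.19·0.126 + 0.81·0.007 = 0.02394 + 0.00567 = 0.02961
P(D|B) = 0.22·0.116 + 0.78·0.249 = 0.02552 + 0.19422 = 0.21974
P(D|C) = 0.57·0.249 + 0.43·0.191 = 0.14193 + 0.08213 = 0.22406
Then overall,
P(D) = 0.51·0.02961 + 0.33·0.21974 + 0.16·0.22406
      = 0.0151011 + 0.0725142 + 0.0358496 = 0.1234649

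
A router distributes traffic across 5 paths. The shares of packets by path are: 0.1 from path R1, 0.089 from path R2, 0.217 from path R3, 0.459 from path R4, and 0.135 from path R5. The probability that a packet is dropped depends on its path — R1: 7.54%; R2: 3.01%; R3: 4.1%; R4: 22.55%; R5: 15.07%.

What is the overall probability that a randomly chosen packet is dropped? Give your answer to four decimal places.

P(L) = P(L|R1)·P(R1) + P(L|R2)·P(R2) + P(L|R3)·P(R3) + P(L|R4)·P(R4) + P(L|R5)·P(R5)
      = 0.0754·0.1 + 0.0301·0.089 + 0.041·0.217 + 0.2255·0.459 + 0.1507·0.135
      = 0.00754 + 0.0026789 + 0.008897 + 0.1035045 + 0.0203445 = 0.1429649

P(L) ≈ 0.1430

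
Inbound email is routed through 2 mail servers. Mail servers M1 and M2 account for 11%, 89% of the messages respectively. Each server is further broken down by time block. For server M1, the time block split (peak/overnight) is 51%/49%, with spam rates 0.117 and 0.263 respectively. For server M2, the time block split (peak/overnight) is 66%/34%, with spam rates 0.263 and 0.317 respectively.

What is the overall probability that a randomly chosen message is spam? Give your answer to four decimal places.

P(S|M1) = 0.51·0.117 + 0.49·0.263 = 0.05967 + 0.12887 = 0.18854
P(S|M2) = 0.66·0.263 + 0.34·0.317 = 0.17358 + 0.10778 = 0.28136
By total probability over the outer partition,
P(S) = 0.11·0.18854 + 0.89·0.28136
      = 0.0207394 + 0.2504104 = 0.2711498

P(S) ≈ 0.2711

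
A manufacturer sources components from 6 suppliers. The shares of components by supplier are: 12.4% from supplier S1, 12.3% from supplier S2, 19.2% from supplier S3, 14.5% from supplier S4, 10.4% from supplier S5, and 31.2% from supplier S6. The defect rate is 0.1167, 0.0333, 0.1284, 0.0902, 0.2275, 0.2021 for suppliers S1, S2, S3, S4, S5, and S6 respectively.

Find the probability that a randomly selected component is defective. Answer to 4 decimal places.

P(D) = P(D|S1)·P(S1) + P(D|S2)·P(S2) + P(D|S3)·P(S3) + P(D|S4)·P(S4) + P(D|S5)·P(S5) + P(D|S6)·P(S6)
      = 0.1167·0.124 + 0.0333·0.123 + 0.1284·0.192 + 0.0902·0.145 + 0.2275·0.104 + 0.2021·0.312
      = 0.0144708 + 0.0040959 + 0.0246528 + 0.013079 + 0.02366 + 0.0630552 = 0.1430137

P(D) ≈ 0.1430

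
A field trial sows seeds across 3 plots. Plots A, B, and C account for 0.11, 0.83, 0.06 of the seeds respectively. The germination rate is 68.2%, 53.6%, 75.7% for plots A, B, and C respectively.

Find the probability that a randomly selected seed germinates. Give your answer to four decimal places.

P(G) = P(G|A)·P(A) + P(G|B)·P(B) + P(G|C)·P(C)
      = 0.682·0.11 + 0.536·0.83 + 0.757·0.06
      = 0.07502 + 0.44488 + 0.04542 = 0.56532

P(G) ≈ 0.5653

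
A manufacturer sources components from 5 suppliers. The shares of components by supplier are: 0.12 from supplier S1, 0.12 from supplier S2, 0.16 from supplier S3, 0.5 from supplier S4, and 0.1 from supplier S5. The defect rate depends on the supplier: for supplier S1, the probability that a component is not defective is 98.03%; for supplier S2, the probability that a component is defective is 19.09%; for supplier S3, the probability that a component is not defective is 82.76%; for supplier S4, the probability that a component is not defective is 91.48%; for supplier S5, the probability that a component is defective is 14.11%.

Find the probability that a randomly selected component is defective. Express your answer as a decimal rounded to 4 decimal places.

P(D|S1) = 1 − 0.9803 = 0.0197.
P(D|S3) = 1 − 0.8276 = 0.1724.
P(D|S4) = 1 − 0.9148 = 0.0852.
Summing over the partition,
P(D) = P(D|S1)·P(S1) + P(D|S2)·P(S2) + P(D|S3)·P(S3) + P(D|S4)·P(S4) + P(D|S5)·P(S5)
      = 0.0197·0.12 + 0.1909·0.12 + 0.1724·0.16 + 0.0852·0.5 + 0.1411·0.1
      = 0.002364 + 0.022908 + 0.027584 + 0.0426 + 0.01411 = 0.109566

P(D) ≈ 0.1096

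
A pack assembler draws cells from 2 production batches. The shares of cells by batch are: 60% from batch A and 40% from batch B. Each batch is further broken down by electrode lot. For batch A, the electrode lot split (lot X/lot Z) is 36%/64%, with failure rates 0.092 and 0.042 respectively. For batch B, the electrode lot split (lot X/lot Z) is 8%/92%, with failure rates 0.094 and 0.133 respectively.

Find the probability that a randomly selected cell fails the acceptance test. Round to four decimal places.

P(F|A) = 0.36·0.092 + 0.64·0.042 = 0.03312 + 0.02688 = 0.06
P(F|B) = 0.08·0.094 + 0.92·0.133 = 0.00752 + 0.12236 = 0.12988
Then overall,
P(F) = 0.6·0.06 + 0.4·0.12988
      = 0.036 + 0.051952 = 0.087952

P(F) ≈ 0.0880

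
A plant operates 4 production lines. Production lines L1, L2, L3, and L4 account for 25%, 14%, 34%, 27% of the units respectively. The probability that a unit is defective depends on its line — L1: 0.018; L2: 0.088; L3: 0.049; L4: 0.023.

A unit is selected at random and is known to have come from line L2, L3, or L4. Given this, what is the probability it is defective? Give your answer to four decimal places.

P(D|S) ≈ 0.0469

Let S = {L2, L3, L4}.
P(S) = 0.14 + 0.34 + 0.27 = 0.75.
P(D ∩ S) = 0.088·0.14 + 0.049·0.34 + 0.023·0.27 = 0.01232 + 0.01666 + 0.00621 = 0.03519.
P(D | S) = 0.03519 / 0.75 = 0.046920…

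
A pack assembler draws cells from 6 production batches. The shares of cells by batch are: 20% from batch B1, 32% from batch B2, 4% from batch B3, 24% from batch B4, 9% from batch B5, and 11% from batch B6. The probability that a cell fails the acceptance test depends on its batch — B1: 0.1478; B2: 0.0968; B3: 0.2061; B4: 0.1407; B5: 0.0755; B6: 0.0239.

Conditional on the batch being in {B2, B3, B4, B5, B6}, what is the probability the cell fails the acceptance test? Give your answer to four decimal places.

P(F|S) ≈ 0.1030

Let S = {B2, B3, B4, B5, B6}.
P(S) = 0.32 + 0.04 + 0.24 + 0.09 + 0.11 = 0.8.
P(F ∩ S) = 0.0968·0.32 + 0.2061·0.04 + 0.1407·0.24 + 0.0755·0.09 + 0.0239·0.11 = 0.030976 + 0.008244 + 0.033768 + 0.006795 + 0.002629 = 0.082412.
P(F | S) = 0.082412 / 0.8 = 0.103015…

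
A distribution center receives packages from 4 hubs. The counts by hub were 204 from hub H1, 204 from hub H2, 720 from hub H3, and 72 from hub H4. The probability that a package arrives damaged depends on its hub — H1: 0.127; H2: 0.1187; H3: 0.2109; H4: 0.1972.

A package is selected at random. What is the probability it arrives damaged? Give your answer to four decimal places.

Total: 204 + 204 + 720 + 72 = 1200.
P(H1) = 204/1200 = 0.17. P(H2) = 204/1200 = 0.17. P(H3) = 720/1200 = 0.6. P(H4) = 72/1200 = 0.06.
P(D) = P(D|H1)·P(H1) + P(D|H2)·P(H2) + P(D|H3)·P(H3) + P(D|H4)·P(H4)
      = 0.127·0.17 + 0.1187·0.17 + 0.2109·0.6 + 0.1972·0.06
      = 0.02159 + 0.020179 + 0.12654 + 0.011832 = 0.180141

P(D) ≈ 0.1801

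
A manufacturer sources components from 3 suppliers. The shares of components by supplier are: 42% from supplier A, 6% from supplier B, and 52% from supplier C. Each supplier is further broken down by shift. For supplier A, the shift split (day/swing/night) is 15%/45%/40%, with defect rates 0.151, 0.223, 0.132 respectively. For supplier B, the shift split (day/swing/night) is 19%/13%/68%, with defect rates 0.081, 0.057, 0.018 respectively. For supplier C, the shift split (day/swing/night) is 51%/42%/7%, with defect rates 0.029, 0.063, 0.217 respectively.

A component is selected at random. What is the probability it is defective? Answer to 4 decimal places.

P(D|A) = 0.15·0.151 + 0.45·0.223 + 0.4·0.132 = 0.02265 + 0.10035 + 0.0528 = 0.1758
P(D|B) = 0.19·0.081 + 0.13·0.057 + 0.68·0.018 = 0.01539 + 0.00741 + 0.01224 = 0.03504
P(D|C) = 0.51·0.029 + 0.42·0.063 + 0.07·0.217 = 0.01479 + 0.02646 + 0.01519 = 0.05644
By total probability over the outer partition,
P(D) = 0.42·0.1758 + 0.06·0.03504 + 0.52·0.05644
      = 0.073836 + 0.0021024 + 0.0293488 = 0.1052872

0.1053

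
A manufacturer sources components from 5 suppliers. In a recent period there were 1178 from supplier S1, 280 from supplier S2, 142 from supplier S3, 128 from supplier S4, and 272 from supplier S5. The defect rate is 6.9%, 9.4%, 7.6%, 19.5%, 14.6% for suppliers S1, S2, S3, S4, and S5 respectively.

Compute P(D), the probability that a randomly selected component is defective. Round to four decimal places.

Total: 1178 + 280 + 142 + 128 + 272 = 2000.
P(S1) = 1178/2000 = 0.589. P(S2) = 280/2000 = 0.14. P(S3) = 142/2000 = 0.071. P(S4) = 128/2000 = 0.064. P(S5) = 272/2000 = 0.136.
Summing over the partition,
P(D) = P(D|S1)·P(S1) + P(D|S2)·P(S2) + P(D|S3)·P(S3) + P(D|S4)·P(S4) + P(D|S5)·P(S5)
      = 0.069·0.589 + 0.094·0.14 + 0.076·0.071 + 0.195·0.064 + 0.146·0.136
      = 0.040641 + 0.01316 + 0.005396 + 0.01248 + 0.019856 = 0.091533

P(D) ≈ 0.0915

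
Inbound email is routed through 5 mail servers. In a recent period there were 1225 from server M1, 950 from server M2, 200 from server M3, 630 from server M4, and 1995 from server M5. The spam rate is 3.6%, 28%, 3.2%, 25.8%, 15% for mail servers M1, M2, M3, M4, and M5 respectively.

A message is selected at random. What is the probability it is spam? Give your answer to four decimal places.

Total: 1225 + 950 + 200 + 630 + 1995 = 5000.
P(M1) = 1225/5000 = 0.245. P(M2) = 950/5000 = 0.19. P(M3) = 200/5000 = 0.04. P(M4) = 630/5000 = 0.126. P(M5) = 1995/5000 = 0.399.
P(S) = P(S|M1)·P(M1) + P(S|M2)·P(M2) + P(S|M3)·P(M3) + P(S|M4)·P(M4) + P(S|M5)·P(M5)
      = 0.036·0.245 + 0.28·0.19 + 0.032·0.04 + 0.258·0.126 + 0.15·0.399
      = 0.00882 + 0.0532 + 0.00128 + 0.032508 + 0.05985 = 0.155658

0.1557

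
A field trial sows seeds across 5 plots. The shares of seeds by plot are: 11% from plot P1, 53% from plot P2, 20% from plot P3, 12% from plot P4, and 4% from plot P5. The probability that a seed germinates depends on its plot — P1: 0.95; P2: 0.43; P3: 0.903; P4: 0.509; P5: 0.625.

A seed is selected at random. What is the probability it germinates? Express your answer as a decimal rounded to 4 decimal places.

P(G) = P(G|P1)·P(P1) + P(G|P2)·P(P2) + P(G|P3)·P(P3) + P(G|P4)·P(P4) + P(G|P5)·P(P5)
      = 0.95·0.11 + 0.43·0.53 + 0.903·0.2 + 0.509·0.12 + 0.625·0.04
      = 0.1045 + 0.2279 + 0.1806 + 0.06108 + 0.025 = 0.59908

0.5991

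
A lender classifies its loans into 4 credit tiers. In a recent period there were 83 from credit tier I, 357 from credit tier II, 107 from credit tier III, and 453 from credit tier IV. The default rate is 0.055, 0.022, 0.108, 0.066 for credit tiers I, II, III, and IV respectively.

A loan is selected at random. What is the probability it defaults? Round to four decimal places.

P(D) ≈ 0.0539

Total: 83 + 357 + 107 + 453 = 1000.
P(I) = 83/1000 = 0.083. P(II) = 357/1000 = 0.357. P(III) = 107/1000 = 0.107. P(IV) = 453/1000 = 0.453.
P(D) = P(D|I)·P(I) + P(D|II)·P(II) + P(D|III)·P(III) + P(D|IV)·P(IV)
      = 0.055·0.083 + 0.022·0.357 + 0.108·0.107 + 0.066·0.453
      = 0.004565 + 0.007854 + 0.011556 + 0.029898 = 0.053873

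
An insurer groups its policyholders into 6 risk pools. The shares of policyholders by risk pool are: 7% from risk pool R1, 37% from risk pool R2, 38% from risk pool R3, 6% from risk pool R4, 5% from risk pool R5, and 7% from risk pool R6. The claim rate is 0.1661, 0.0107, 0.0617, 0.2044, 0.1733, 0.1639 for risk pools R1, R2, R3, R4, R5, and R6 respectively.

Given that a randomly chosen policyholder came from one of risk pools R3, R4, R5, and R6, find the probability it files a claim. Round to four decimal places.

Let S = {R3, R4, R5, R6}.
P(S) = 0.38 + 0.06 + 0.05 + 0.07 = 0.56.
P(C ∩ S) = 0.0617·0.38 + 0.2044·0.06 + 0.1733·0.05 + 0.1639·0.07 = 0.023446 + 0.012264 + 0.008665 + 0.011473 = 0.055848.
P(C | S) = 0.055848 / 0.56 = 0.099729…

P(C|S) ≈ 0.0997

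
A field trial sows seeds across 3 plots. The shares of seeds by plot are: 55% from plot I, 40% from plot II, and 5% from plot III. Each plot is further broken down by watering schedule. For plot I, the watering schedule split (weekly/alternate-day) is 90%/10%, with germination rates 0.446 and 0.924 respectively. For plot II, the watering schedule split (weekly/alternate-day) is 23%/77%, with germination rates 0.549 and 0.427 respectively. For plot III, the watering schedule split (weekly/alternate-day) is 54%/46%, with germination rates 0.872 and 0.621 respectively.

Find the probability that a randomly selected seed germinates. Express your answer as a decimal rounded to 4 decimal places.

P(G|I) = 0.9·0.446 + 0.1·0.924 = 0.4014 + 0.0924 = 0.4938
P(G|II) = 0.23·0.549 + 0.77·0.427 = 0.12627 + 0.32879 = 0.45506
P(G|III) = 0.54·0.872 + 0.46·0.621 = 0.47088 + 0.28566 = 0.75654
By total probability over the outer partition,
P(G) = 0.55·0.4938 + 0.4·0.45506 + 0.05·0.75654
      = 0.27159 + 0.182024 + 0.037827 = 0.491441

0.4914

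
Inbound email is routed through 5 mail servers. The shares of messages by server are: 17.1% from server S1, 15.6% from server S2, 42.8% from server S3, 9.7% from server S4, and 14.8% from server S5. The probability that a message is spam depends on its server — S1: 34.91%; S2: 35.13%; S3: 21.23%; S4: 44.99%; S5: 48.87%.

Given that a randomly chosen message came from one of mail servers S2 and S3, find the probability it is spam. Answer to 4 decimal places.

0.2494

Let J = {S2, S3}.
P(J) = 0.156 + 0.428 = 0.584.
P(S ∩ J) = 0.3513·0.156 + 0.2123·0.428 = 0.0548028 + 0.0908644 = 0.1456672.
P(S | J) = 0.1456672 / 0.584 = 0.249430…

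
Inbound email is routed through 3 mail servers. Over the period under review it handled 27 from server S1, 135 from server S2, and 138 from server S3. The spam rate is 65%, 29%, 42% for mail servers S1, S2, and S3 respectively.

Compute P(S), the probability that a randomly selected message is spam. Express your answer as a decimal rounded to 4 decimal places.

0.3822

Total: 27 + 135 + 138 = 300.
P(S1) = 27/300 = 0.09. P(S2) = 135/300 = 0.45. P(S3) = 138/300 = 0.46.
Summing over the partition,
P(S) = P(S|S1)·P(S1) + P(S|S2)·P(S2) + P(S|S3)·P(S3)
      = 0.65·0.09 + 0.29·0.45 + 0.42·0.46
      = 0.0585 + 0.1305 + 0.1932 = 0.3822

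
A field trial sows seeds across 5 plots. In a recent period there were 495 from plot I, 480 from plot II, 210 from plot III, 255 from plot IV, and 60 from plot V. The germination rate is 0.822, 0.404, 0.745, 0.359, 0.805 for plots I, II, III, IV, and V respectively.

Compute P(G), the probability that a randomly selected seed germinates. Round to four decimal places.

Total: 495 + 480 + 210 + 255 + 60 = 1500.
P(I) = 495/1500 = 0.33. P(II) = 480/1500 = 0.32. P(III) = 210/1500 = 0.14. P(IV) = 255/1500 = 0.17. P(V) = 60/1500 = 0.04.
P(G) = P(G|I)·P(I) + P(G|II)·P(II) + P(G|III)·P(III) + P(G|IV)·P(IV) + P(G|V)·P(V)
      = 0.822·0.33 + 0.404·0.32 + 0.745·0.14 + 0.359·0.17 + 0.805·0.04
      = 0.27126 + 0.12928 + 0.1043 + 0.06103 + 0.0322 = 0.59807

0.5981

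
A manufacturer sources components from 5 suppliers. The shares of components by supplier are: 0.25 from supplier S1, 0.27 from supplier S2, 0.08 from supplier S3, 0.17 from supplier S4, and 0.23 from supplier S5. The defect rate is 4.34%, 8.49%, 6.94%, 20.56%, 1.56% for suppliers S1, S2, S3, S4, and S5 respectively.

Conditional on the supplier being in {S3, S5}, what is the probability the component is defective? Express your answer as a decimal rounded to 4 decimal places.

Let S = {S3, S5}.
P(S) = 0.08 + 0.23 = 0.31.
P(D ∩ S) = 0.0694·0.08 + 0.0156·0.23 = 0.005552 + 0.003588 = 0.00914.
P(D | S) = 0.00914 / 0.31 = 0.029484…

0.0295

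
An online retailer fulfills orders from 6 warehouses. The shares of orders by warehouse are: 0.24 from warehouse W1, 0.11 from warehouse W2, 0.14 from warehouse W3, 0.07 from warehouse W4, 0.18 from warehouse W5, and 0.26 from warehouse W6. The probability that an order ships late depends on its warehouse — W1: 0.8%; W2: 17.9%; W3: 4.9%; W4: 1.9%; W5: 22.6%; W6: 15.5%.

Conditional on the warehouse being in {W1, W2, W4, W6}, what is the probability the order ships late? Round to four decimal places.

Let S = {W1, W2, W4, W6}.
P(S) = 0.24 + 0.11 + 0.07 + 0.26 = 0.68.
P(L ∩ S) = 0.008·0.24 + 0.179·0.11 + 0.019·0.07 + 0.155·0.26 = 0.00192 + 0.01969 + 0.00133 + 0.0403 = 0.06324.
P(L | S) = 0.06324 / 0.68 = 0.093000…

0.0930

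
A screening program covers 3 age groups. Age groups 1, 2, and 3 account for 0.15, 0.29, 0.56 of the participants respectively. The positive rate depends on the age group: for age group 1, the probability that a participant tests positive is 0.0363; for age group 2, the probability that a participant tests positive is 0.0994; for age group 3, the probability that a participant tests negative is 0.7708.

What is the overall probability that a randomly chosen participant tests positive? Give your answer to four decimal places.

0.1626

P(T|3) = 1 − 0.7708 = 0.2292.
P(T) = P(T|1)·P(1) + P(T|2)·P(2) + P(T|3)·P(3)
      = 0.0363·0.15 + 0.0994·0.29 + 0.2292·0.56
      = 0.005445 + 0.028826 + 0.128352 = 0.162623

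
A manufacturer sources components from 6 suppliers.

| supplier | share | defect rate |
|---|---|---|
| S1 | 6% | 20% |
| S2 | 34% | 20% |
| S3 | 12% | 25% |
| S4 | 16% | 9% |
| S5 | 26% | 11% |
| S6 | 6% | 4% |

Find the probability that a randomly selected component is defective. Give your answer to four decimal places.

P(D) = P(D|S1)·P(S1) + P(D|S2)·P(S2) + P(D|S3)·P(S3) + P(D|S4)·P(S4) + P(D|S5)·P(S5) + P(D|S6)·P(S6)
      = 0.2·0.06 + 0.2·0.34 + 0.25·0.12 + 0.09·0.16 + 0.11·0.26 + 0.04·0.06
      = 0.012 + 0.068 + 0.03 + 0.0144 + 0.0286 + 0.0024 = 0.1554

0.1554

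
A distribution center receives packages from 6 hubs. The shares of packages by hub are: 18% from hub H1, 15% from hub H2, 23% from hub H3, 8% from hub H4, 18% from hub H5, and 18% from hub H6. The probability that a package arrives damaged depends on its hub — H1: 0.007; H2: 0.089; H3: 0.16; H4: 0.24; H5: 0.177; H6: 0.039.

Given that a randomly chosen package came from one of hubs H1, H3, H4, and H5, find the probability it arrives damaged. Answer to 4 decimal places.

Let S = {H1, H3, H4, H5}.
P(S) = 0.18 + 0.23 + 0.08 + 0.18 = 0.67.
P(D ∩ S) = 0.007·0.18 + 0.16·0.23 + 0.24·0.08 + 0.177·0.18 = 0.00126 + 0.0368 + 0.0192 + 0.03186 = 0.08912.
P(D | S) = 0.08912 / 0.67 = 0.133015…

P(D|S) ≈ 0.1330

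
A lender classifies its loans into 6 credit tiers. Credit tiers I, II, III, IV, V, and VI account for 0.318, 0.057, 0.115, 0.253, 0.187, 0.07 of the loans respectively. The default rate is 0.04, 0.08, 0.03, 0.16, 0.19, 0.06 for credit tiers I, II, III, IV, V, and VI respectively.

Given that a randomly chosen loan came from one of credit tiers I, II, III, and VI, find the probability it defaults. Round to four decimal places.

0.0445

Let S = {I, II, III, VI}.
P(S) = 0.318 + 0.057 + 0.115 + 0.07 = 0.56.
P(D ∩ S) = 0.04·0.318 + 0.08·0.057 + 0.03·0.115 + 0.06·0.07 = 0.01272 + 0.00456 + 0.00345 + 0.0042 = 0.02493.
P(D | S) = 0.02493 / 0.56 = 0.044518…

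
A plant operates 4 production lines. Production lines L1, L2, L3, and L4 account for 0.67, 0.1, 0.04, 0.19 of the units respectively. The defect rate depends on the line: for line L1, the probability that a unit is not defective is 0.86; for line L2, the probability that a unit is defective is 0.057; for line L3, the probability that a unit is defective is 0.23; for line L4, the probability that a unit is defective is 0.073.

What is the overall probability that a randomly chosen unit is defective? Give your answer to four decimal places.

P(D) ≈ 0.1226

P(D|L1) = 1 − 0.86 = 0.14.
By the law of total probability,
P(D) = P(D|L1)·P(L1) + P(D|L2)·P(L2) + P(D|L3)·P(L3) + P(D|L4)·P(L4)
      = 0.14·0.67 + 0.057·0.1 + 0.23·0.04 + 0.073·0.19
      = 0.0938 + 0.0057 + 0.0092 + 0.01387 = 0.12257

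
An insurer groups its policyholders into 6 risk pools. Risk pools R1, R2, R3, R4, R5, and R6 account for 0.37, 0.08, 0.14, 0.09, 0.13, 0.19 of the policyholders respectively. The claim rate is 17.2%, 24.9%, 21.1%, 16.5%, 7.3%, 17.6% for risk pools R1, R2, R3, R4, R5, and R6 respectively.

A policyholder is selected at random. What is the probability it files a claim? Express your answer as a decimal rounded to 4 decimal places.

P(C) = P(C|R1)·P(R1) + P(C|R2)·P(R2) + P(C|R3)·P(R3) + P(C|R4)·P(R4) + P(C|R5)·P(R5) + P(C|R6)·P(R6)
      = 0.172·0.37 + 0.249·0.08 + 0.211·0.14 + 0.165·0.09 + 0.073·0.13 + 0.176·0.19
      = 0.06364 + 0.01992 + 0.02954 + 0.01485 + 0.00949 + 0.03344 = 0.17088

P(C) ≈ 0.1709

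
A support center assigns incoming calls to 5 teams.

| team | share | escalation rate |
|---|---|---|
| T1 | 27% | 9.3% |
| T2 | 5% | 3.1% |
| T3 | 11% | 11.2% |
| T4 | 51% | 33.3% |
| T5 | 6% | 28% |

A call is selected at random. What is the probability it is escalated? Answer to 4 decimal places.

Summing over the partition,
P(E) = P(E|T1)·P(T1) + P(E|T2)·P(T2) + P(E|T3)·P(T3) + P(E|T4)·P(T4) + P(E|T5)·P(T5)
      = 0.093·0.27 + 0.031·0.05 + 0.112·0.11 + 0.333·0.51 + 0.28·0.06
      = 0.02511 + 0.00155 + 0.01232 + 0.16983 + 0.0168 = 0.22561

0.2256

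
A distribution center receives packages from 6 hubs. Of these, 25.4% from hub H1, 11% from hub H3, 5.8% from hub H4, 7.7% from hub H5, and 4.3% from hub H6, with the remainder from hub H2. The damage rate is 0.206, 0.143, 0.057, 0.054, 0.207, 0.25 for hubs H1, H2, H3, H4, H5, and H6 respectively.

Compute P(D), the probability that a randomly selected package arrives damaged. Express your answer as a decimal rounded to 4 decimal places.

P(D) ≈ 0.1539

P(H2) = 1 − (0.254 + 0.11 + 0.058 + 0.077 + 0.043) = 0.458.
P(D) = P(D|H1)·P(H1) + P(D|H2)·P(H2) + P(D|H3)·P(H3) + P(D|H4)·P(H4) + P(D|H5)·P(H5) + P(D|H6)·P(H6)
      = 0.206·0.254 + 0.143·0.458 + 0.057·0.11 + 0.054·0.058 + 0.207·0.077 + 0.25·0.043
      = 0.052324 + 0.065494 + 0.00627 + 0.003132 + 0.015939 + 0.01075 = 0.153909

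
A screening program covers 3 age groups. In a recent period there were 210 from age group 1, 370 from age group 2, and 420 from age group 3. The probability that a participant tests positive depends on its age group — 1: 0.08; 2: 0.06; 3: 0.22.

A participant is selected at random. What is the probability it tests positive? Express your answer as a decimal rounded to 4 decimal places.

Total: 210 + 370 + 420 = 1000.
P(1) = 210/1000 = 0.21. P(2) = 370/1000 = 0.37. P(3) = 420/1000 = 0.42.
P(T) = P(T|1)·P(1) + P(T|2)·P(2) + P(T|3)·P(3)
      = 0.08·0.21 + 0.06·0.37 + 0.22·0.42
      = 0.0168 + 0.0222 + 0.0924 = 0.1314

P(T) ≈ 0.1314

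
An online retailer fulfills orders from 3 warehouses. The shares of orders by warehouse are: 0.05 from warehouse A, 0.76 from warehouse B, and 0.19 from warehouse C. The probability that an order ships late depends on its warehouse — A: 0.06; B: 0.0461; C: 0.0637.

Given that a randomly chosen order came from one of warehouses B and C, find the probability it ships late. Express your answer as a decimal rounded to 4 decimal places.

P(L|S) ≈ 0.0496

Let S = {B, C}.
P(S) = 0.76 + 0.19 = 0.95.
P(L ∩ S) = 0.0461·0.76 + 0.0637·0.19 = 0.035036 + 0.012103 = 0.047139.
P(L | S) = 0.047139 / 0.95 = 0.049620…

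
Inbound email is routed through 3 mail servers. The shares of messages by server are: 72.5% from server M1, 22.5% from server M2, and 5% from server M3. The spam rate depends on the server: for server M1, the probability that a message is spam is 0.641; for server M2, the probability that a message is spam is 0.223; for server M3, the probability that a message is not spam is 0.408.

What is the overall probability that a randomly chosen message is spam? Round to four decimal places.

0.5445

P(S|M3) = 1 − 0.408 = 0.592.
Summing over the partition,
P(S) = P(S|M1)·P(M1) + P(S|M2)·P(M2) + P(S|M3)·P(M3)
      = 0.641·0.725 + 0.223·0.225 + 0.592·0.05
      = 0.464725 + 0.050175 + 0.0296 = 0.5445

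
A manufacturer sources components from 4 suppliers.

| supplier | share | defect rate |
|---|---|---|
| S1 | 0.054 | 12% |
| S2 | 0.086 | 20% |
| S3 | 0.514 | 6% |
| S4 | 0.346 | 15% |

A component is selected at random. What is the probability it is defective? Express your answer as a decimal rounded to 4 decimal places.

0.1064

P(D) = P(D|S1)·P(S1) + P(D|S2)·P(S2) + P(D|S3)·P(S3) + P(D|S4)·P(S4)
      = 0.12·0.054 + 0.2·0.086 + 0.06·0.514 + 0.15·0.346
      = 0.00648 + 0.0172 + 0.03084 + 0.0519 = 0.10642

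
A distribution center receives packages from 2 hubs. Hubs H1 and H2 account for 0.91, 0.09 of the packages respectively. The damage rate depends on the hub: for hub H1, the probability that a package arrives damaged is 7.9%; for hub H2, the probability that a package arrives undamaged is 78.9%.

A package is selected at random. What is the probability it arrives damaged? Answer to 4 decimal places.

P(D|H2) = 1 − 0.789 = 0.211.
By the law of total probability,
P(D) = P(D|H1)·P(H1) + P(D|H2)·P(H2)
      = 0.079·0.91 + 0.211·0.09
      = 0.07189 + 0.01899 = 0.09088

P(D) ≈ 0.0909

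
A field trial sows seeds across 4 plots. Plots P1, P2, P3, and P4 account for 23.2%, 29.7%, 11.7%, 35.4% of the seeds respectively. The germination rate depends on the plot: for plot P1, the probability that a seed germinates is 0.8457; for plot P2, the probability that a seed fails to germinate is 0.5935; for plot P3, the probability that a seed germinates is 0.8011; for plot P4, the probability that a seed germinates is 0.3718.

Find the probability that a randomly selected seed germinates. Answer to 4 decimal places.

P(G) ≈ 0.5423

P(G|P2) = 1 − 0.5935 = 0.4065.
Summing over the partition,
P(G) = P(G|P1)·P(P1) + P(G|P2)·P(P2) + P(G|P3)·P(P3) + P(G|P4)·P(P4)
      = 0.8457·0.232 + 0.4065·0.297 + 0.8011·0.117 + 0.3718·0.354
      = 0.1962024 + 0.1207305 + 0.0937287 + 0.1316172 = 0.5422788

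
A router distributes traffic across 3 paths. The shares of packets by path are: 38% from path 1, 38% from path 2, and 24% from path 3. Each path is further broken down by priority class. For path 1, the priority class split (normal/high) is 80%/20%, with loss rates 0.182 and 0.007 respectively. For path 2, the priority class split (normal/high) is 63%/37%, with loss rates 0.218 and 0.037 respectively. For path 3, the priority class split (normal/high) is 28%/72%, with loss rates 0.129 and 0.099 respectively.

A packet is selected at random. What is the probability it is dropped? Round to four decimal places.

P(L|1) = 0.8·0.182 + 0.2·0.007 = 0.1456 + 0.0014 = 0.147
P(L|2) = 0.63·0.218 + 0.37·0.037 = 0.13734 + 0.01369 = 0.15103
P(L|3) = 0.28·0.129 + 0.72·0.099 = 0.03612 + 0.07128 = 0.1074
By total probability over the outer partition,
P(L) = 0.38·0.147 + 0.38·0.15103 + 0.24·0.1074
      = 0.05586 + 0.0573914 + 0.025776 = 0.1390274

0.1390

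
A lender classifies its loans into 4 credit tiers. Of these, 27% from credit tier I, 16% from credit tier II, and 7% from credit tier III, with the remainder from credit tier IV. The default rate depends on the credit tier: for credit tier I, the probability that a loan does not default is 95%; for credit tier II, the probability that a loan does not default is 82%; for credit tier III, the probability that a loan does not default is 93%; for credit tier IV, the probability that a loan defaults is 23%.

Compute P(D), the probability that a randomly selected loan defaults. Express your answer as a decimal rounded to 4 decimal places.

0.1622

P(IV) = 1 − (0.27 + 0.16 + 0.07) = 0.5.
P(D|I) = 1 − 0.95 = 0.05.
P(D|II) = 1 − 0.82 = 0.18.
P(D|III) = 1 − 0.93 = 0.07.
Using total probability over the partition,
P(D) = P(D|I)·P(I) + P(D|II)·P(II) + P(D|III)·P(III) + P(D|IV)·P(IV)
      = 0.05·0.27 + 0.18·0.16 + 0.07·0.07 + 0.23·0.5
      = 0.0135 + 0.0288 + 0.0049 + 0.115 = 0.1622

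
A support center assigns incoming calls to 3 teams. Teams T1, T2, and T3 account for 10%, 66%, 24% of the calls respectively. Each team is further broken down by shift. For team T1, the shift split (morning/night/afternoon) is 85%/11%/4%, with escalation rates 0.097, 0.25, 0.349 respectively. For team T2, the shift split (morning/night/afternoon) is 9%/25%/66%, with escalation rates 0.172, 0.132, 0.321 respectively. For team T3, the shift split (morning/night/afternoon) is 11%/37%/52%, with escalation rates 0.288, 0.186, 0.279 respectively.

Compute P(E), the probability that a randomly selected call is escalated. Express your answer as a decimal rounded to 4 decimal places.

P(E) ≈ 0.2432

P(E|T1) = 0.85·0.097 + 0.11·0.25 + 0.04·0.349 = 0.08245 + 0.0275 + 0.01396 = 0.12391
P(E|T2) = 0.09·0.172 + 0.25·0.132 + 0.66·0.321 = 0.01548 + 0.033 + 0.21186 = 0.26034
P(E|T3) = 0.11·0.288 + 0.37·0.186 + 0.52·0.279 = 0.03168 + 0.06882 + 0.14508 = 0.24558
By total probability over the outer partition,
P(E) = 0.1·0.12391 + 0.66·0.26034 + 0.24·0.24558
      = 0.012391 + 0.1718244 + 0.0589392 = 0.2431546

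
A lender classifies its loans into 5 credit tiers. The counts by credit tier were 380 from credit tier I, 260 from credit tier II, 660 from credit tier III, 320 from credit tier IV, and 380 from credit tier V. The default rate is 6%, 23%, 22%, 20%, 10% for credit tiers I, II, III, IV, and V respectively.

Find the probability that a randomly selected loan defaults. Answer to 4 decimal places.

0.1649

Total: 380 + 260 + 660 + 320 + 380 = 2000.
P(I) = 380/2000 = 0.19. P(II) = 260/2000 = 0.13. P(III) = 660/2000 = 0.33. P(IV) = 320/2000 = 0.16. P(V) = 380/2000 = 0.19.
Summing over the partition,
P(D) = P(D|I)·P(I) + P(D|II)·P(II) + P(D|III)·P(III) + P(D|IV)·P(IV) + P(D|V)·P(V)
      = 0.06·0.19 + 0.23·0.13 + 0.22·0.33 + 0.2·0.16 + 0.1·0.19
      = 0.0114 + 0.0299 + 0.0726 + 0.032 + 0.019 = 0.1649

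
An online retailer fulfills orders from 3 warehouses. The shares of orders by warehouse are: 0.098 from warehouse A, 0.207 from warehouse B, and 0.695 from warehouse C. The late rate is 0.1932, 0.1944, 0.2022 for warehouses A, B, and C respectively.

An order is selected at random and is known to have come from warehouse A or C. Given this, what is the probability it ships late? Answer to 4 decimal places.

0.2011

Let S = {A, C}.
P(S) = 0.098 + 0.695 = 0.793.
P(L ∩ S) = 0.1932·0.098 + 0.2022·0.695 = 0.0189336 + 0.140529 = 0.1594626.
P(L | S) = 0.1594626 / 0.793 = 0.201088…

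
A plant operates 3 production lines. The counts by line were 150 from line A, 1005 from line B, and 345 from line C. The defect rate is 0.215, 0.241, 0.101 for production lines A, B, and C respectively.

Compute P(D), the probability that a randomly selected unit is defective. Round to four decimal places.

P(D) ≈ 0.2062

Total: 150 + 1005 + 345 = 1500.
P(A) = 150/1500 = 0.1. P(B) = 1005/1500 = 0.67. P(C) = 345/1500 = 0.23.
By the law of total probability,
P(D) = P(D|A)·P(A) + P(D|B)·P(B) + P(D|C)·P(C)
      = 0.215·0.1 + 0.241·0.67 + 0.101·0.23
      = 0.0215 + 0.16147 + 0.02323 = 0.2062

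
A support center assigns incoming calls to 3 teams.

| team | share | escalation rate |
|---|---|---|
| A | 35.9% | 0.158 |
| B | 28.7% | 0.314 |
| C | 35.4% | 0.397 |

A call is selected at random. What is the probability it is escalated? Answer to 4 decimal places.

0.2874

Summing over the partition,
P(E) = P(E|A)·P(A) + P(E|B)·P(B) + P(E|C)·P(C)
      = 0.158·0.359 + 0.314·0.287 + 0.397·0.354
      = 0.056722 + 0.090118 + 0.140538 = 0.287378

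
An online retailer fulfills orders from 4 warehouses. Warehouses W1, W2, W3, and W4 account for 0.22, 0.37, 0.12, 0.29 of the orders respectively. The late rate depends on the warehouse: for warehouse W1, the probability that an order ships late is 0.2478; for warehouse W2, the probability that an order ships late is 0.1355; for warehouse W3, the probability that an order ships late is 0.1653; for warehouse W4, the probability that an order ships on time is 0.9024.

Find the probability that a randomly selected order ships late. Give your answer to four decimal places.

P(L) ≈ 0.1528

P(L|W4) = 1 − 0.9024 = 0.0976.
P(L) = P(L|W1)·P(W1) + P(L|W2)·P(W2) + P(L|W3)·P(W3) + P(L|W4)·P(W4)
      = 0.2478·0.22 + 0.1355·0.37 + 0.1653·0.12 + 0.0976·0.29
      = 0.054516 + 0.050135 + 0.019836 + 0.028304 = 0.152791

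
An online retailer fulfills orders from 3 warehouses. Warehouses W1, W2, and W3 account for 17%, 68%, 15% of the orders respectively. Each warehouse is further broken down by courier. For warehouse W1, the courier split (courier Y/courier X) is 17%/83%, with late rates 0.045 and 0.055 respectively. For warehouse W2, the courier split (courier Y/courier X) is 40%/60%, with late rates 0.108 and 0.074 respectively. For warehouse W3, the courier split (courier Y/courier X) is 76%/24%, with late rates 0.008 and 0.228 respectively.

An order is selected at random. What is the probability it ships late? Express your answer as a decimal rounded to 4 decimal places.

P(L) ≈ 0.0777

P(L|W1) = 0.17·0.045 + 0.83·0.055 = 0.00765 + 0.04565 = 0.0533
P(L|W2) = 0.4·0.108 + 0.6·0.074 = 0.0432 + 0.0444 = 0.0876
P(L|W3) = 0.76·0.008 + 0.24·0.228 = 0.00608 + 0.05472 = 0.0608
By total probability over the outer partition,
P(L) = 0.17·0.0533 + 0.68·0.0876 + 0.15·0.0608
      = 0.009061 + 0.059568 + 0.00912 = 0.077749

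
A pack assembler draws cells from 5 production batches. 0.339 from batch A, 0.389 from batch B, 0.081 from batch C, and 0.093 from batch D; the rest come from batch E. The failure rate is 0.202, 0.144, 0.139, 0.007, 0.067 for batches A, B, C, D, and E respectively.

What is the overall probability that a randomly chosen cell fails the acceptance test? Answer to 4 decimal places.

P(E) = 1 − (0.339 + 0.389 + 0.081 + 0.093) = 0.098.
P(F) = P(F|A)·P(A) + P(F|B)·P(B) + P(F|C)·P(C) + P(F|D)·P(D) + P(F|E)·P(E)
      = 0.202·0.339 + 0.144·0.389 + 0.139·0.081 + 0.007·0.093 + 0.067·0.098
      = 0.068478 + 0.056016 + 0.011259 + 0.000651 + 0.006566 = 0.14297

0.1430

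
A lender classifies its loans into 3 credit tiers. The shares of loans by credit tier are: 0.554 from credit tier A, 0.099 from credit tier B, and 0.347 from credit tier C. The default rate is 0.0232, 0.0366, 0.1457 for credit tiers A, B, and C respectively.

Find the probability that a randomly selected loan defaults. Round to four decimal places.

P(D) ≈ 0.0670

P(D) = P(D|A)·P(A) + P(D|B)·P(B) + P(D|C)·P(C)
      = 0.0232·0.554 + 0.0366·0.099 + 0.1457·0.347
      = 0.0128528 + 0.0036234 + 0.0505579 = 0.0670341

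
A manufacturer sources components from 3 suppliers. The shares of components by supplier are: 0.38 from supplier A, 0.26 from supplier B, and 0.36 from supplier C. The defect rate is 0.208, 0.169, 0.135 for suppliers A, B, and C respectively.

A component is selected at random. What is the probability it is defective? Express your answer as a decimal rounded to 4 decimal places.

0.1716

P(D) = P(D|A)·P(A) + P(D|B)·P(B) + P(D|C)·P(C)
      = 0.208·0.38 + 0.169·0.26 + 0.135·0.36
      = 0.07904 + 0.04394 + 0.0486 = 0.17158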